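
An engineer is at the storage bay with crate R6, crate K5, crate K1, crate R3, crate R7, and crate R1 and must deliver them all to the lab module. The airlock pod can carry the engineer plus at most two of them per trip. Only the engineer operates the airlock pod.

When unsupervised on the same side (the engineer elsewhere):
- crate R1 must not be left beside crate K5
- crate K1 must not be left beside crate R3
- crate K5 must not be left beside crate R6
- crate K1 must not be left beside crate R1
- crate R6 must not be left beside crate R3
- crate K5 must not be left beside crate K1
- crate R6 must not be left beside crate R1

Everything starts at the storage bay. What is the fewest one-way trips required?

impossible

Whatever the first load, the items left behind include a forbidden pair without the engineer. No opening move is safe, so no plan exists.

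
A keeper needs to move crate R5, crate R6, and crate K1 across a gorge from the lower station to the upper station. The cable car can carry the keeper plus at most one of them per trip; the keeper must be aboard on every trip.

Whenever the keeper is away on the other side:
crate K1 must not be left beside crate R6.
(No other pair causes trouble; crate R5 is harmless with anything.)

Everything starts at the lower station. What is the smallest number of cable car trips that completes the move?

Counting alone: the keeper can take at most 1 across per trip to the upper station, so moving all 3 needs at least 3 loaded trips out, with a return between consecutive ones — at least 5 crossings.
The plan below uses exactly 5 crossings, so it is optimal:
1. Keeper goes to the upper station with crate R6.
2. Keeper goes back to the lower station alone.
3. Keeper goes to the upper station with crate R5.
4. Keeper goes back to the lower station alone.
5. Keeper goes to the upper station with crate K1.

5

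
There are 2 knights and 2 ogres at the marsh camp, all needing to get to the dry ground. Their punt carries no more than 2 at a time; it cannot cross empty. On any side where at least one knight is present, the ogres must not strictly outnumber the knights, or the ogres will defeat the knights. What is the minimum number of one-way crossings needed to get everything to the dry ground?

5

Counting alone: each trip to the dry ground takes at most 2 across and each return brings at least 1 back, so after t trips out (and t−1 returns) at most 2t − (t−1) of the 4 are across; that first reaches 4 at t = 3, so at least 5 crossings are needed.
The plan below uses exactly 5 crossings, so it is optimal:
1. 2 ogres → the dry ground.  (the marsh camp: 2K 0O; the dry ground: 0K 2O)
2. 1 ogre ← the marsh camp.  (the marsh camp: 2K 1O; the dry ground: 0K 1O)
3. 2 knights → the dry ground.  (the marsh camp: 0K 1O; the dry ground: 2K 1O)
4. 1 ogre ← the marsh camp.  (the marsh camp: 0K 2O; the dry ground: 2K 0O)
5. 2 ogres → the dry ground.  (the marsh camp: 0K 0O; the dry ground: 2K 2O)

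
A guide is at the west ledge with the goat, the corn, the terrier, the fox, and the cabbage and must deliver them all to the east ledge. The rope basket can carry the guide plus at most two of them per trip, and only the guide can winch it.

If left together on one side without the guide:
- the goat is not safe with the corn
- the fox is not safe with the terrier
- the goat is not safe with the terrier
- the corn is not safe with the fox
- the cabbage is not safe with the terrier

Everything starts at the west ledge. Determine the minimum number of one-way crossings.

7

Counting alone: the guide can take at most 2 across per trip to the east ledge, so moving all 5 needs at least 3 loaded trips out, with a return between consecutive ones — at least 5 crossings.
The safety rule pushes this higher. Following every safe sequence of crossings, the most of the 5 that can be at the east ledge as the rope basket arrives there on crossing 5 is 4 — never all 5.
So no plan with fewer than 7 crossings exists, and this one achieves 7:
1. Guide goes to the east ledge with the corn and the terrier.  [the west ledge: the cabbage, the fox, the goat | the east ledge: the corn, the terrier]
2. Guide goes back to the west ledge alone.  [the west ledge: the cabbage, the fox, the goat | the east ledge: the corn, the terrier]
3. Guide goes to the east ledge with the goat.  [the west ledge: the cabbage, the fox | the east ledge: the corn, the goat, the terrier]
4. Guide goes back to the west ledge with the corn and the terrier.  [the west ledge: the cabbage, the corn, the fox, the terrier | the east ledge: the goat]
5. Guide goes to the east ledge with the cabbage and the fox.  [the west ledge: the corn, the terrier | the east ledge: the cabbage, the fox, the goat]
6. Guide goes back to the west ledge alone.  [the west ledge: the corn, the terrier | the east ledge: the cabbage, the fox, the goat]
7. Guide goes to the east ledge with the corn and the terrier.  [the west ledge: — | the east ledge: the cabbage, the corn, the fox, the goat, the terrier]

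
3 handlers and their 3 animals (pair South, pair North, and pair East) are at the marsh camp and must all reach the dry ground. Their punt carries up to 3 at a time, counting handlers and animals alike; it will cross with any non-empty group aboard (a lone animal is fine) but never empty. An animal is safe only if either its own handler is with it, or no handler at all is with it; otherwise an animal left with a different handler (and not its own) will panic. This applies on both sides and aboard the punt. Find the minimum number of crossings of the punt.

5

Counting alone: each trip to the dry ground takes at most 3 across and each return brings at least 1 back, so after t trips out (and t−1 returns) at most 3t − (t−1) of the 6 are across; that first reaches 6 at t = 3, so at least 5 crossings are needed.
The plan below uses exactly 5 crossings, so it is optimal:
1. animal South and handler South cross → the dry ground.
2. handler South crosses ← the marsh camp.
3. handler East, handler North, and handler South cross → the dry ground.
4. animal South crosses ← the marsh camp.
5. animal East, animal North, and animal South cross → the dry ground.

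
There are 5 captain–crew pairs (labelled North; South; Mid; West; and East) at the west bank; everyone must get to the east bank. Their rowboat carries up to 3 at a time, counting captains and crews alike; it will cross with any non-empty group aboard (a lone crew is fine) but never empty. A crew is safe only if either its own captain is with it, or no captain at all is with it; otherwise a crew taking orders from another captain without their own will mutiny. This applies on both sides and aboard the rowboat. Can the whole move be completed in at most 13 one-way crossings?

Yes — this plan uses 11 crossings (≤ 13):
1. captain North and crew North cross → the east bank.
2. captain North crosses ← the west bank.
3. crew Mid, crew South, and crew West cross → the east bank.
4. crew North crosses ← the west bank.
5. captain Mid, captain South, and captain West cross → the east bank.
6. captain South and crew South cross ← the west bank.
7. captain East, captain North, and captain South cross → the east bank.
8. crew Mid crosses ← the west bank.
9. crew North and crew South cross → the east bank.
10. crew North crosses ← the west bank.
11. crew East, crew Mid, and crew North cross → the east bank.

Yes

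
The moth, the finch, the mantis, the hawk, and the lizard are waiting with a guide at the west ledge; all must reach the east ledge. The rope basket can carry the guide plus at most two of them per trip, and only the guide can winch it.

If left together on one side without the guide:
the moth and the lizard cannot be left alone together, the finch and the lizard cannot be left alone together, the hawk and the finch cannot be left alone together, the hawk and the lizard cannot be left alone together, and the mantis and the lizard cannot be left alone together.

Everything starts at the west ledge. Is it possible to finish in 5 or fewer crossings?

Counting alone: the guide can take at most 2 across per trip to the east ledge, so moving all 5 needs at least 3 loaded trips out, with a return between consecutive ones — at least 5 crossings.
The safety rule pushes this higher. Following every safe sequence of crossings, the most of the 5 that can be at the east ledge as the rope basket arrives there on crossing 5 is 4 — never all 5.
So the move cannot be finished within 5 crossings. (The shortest complete plan takes 7:)
1. Guide goes to the east ledge with the finch and the lizard.
2. Guide goes back to the west ledge with the finch.
3. Guide goes to the east ledge with the finch and the moth.
4. Guide goes back to the west ledge with the lizard.
5. Guide goes to the east ledge with the hawk and the mantis.
6. Guide goes back to the west ledge with the finch.
7. Guide goes to the east ledge with the finch and the lizard.

No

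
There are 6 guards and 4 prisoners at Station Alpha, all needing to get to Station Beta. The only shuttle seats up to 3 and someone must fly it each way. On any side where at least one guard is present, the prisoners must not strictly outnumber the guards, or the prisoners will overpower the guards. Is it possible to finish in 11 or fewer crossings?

Yes — this plan uses 9 crossings (≤ 11):
1. 2 prisoners → Station Beta.  (Station Alpha: 6G 2P; Station Beta: 0G 2P)
2. 1 prisoner ← Station Alpha.  (Station Alpha: 6G 3P; Station Beta: 0G 1P)
3. 3 prisoners → Station Beta.  (Station Alpha: 6G 0P; Station Beta: 0G 4P)
4. 1 prisoner ← Station Alpha.  (Station Alpha: 6G 1P; Station Beta: 0G 3P)
5. 3 guards → Station Beta.  (Station Alpha: 3G 1P; Station Beta: 3G 3P)
6. 1 prisoner ← Station Alpha.  (Station Alpha: 3G 2P; Station Beta: 3G 2P)
7. 1 guard and 2 prisoners → Station Beta.  (Station Alpha: 2G 0P; Station Beta: 4G 4P)
8. 1 prisoner ← Station Alpha.  (Station Alpha: 2G 1P; Station Beta: 4G 3P)
9. 2 guards and 1 prisoner → Station Beta.  (Station Alpha: 0G 0P; Station Beta: 6G 4P)

Yes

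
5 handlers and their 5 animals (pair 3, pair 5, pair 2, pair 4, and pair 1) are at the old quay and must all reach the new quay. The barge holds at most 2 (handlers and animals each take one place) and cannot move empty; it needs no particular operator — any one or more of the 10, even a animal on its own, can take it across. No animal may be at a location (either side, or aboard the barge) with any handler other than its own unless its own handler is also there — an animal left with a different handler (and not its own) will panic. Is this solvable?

Following every safe sequence of crossings from the start, the most of the 10 that can be at the new quay as the barge arrives there on crossings 1, 3, 5, 7 is 2, 3, 4, 5 respectively; the best ever achieved is 5 of 10.
From crossing 9 on, no configuration arises that was not already reachable earlier: only 82 distinct safe configurations (who is on which side, and where the barge is) can ever be reached, none of them has everyone across, and every continuation just revisits them. So no valid plan exists.

No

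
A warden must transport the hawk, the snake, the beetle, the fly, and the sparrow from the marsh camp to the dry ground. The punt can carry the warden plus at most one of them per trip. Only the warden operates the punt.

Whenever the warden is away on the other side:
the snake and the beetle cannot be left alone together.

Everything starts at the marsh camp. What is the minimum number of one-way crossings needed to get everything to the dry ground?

9

Counting alone: the warden can take at most 1 across per trip to the dry ground, so moving all 5 needs at least 5 loaded trips out, with a return between consecutive ones — at least 9 crossings.
The plan below uses exactly 9 crossings, so it is optimal:
1. Warden goes to the dry ground with the snake.  [the marsh camp: the beetle, the fly, the hawk, the sparrow | the dry ground: the snake]
2. Warden goes back to the marsh camp alone.  [the marsh camp: the beetle, the fly, the hawk, the sparrow | the dry ground: the snake]
3. Warden goes to the dry ground with the hawk.  [the marsh camp: the beetle, the fly, the sparrow | the dry ground: the hawk, the snake]
4. Warden goes back to the marsh camp alone.  [the marsh camp: the beetle, the fly, the sparrow | the dry ground: the hawk, the snake]
5. Warden goes to the dry ground with the fly.  [the marsh camp: the beetle, the sparrow | the dry ground: the fly, the hawk, the snake]
6. Warden goes back to the marsh camp alone.  [the marsh camp: the beetle, the sparrow | the dry ground: the fly, the hawk, the snake]
7. Warden goes to the dry ground with the sparrow.  [the marsh camp: the beetle | the dry ground: the fly, the hawk, the snake, the sparrow]
8. Warden goes back to the marsh camp alone.  [the marsh camp: the beetle | the dry ground: the fly, the hawk, the snake, the sparrow]
9. Warden goes to the dry ground with the beetle.  [the marsh camp: — | the dry ground: the beetle, the fly, the hawk, the snake, the sparrow]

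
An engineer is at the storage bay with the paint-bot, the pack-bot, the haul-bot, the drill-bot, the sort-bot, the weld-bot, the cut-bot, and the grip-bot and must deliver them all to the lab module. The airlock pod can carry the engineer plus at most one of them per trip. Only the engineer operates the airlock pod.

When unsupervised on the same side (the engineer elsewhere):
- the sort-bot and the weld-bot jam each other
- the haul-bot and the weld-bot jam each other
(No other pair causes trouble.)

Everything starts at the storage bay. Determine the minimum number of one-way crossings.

17

Counting alone: the engineer can take at most 1 across per trip to the lab module, so moving all 8 needs at least 8 loaded trips out, with a return between consecutive ones — at least 15 crossings.
The safety rule pushes this higher. Following every safe sequence of crossings, the most of the 8 that can be at the lab module as the airlock pod arrives there on crossing 15 is 7 — never all 8.
So no plan with fewer than 17 crossings exists, and this one achieves 17:
1. Engineer goes to the lab module with the weld-bot.
2. Engineer goes back to the storage bay alone.
3. Engineer goes to the lab module with the paint-bot.
4. Engineer goes back to the storage bay alone.
5. Engineer goes to the lab module with the pack-bot.
6. Engineer goes back to the storage bay alone.
7. Engineer goes to the lab module with the haul-bot.
8. Engineer goes back to the storage bay with the weld-bot.
9. Engineer goes to the lab module with the sort-bot.
10. Engineer goes back to the storage bay alone.
11. Engineer goes to the lab module with the drill-bot.
12. Engineer goes back to the storage bay alone.
13. Engineer goes to the lab module with the cut-bot.
14. Engineer goes back to the storage bay alone.
15. Engineer goes to the lab module with the grip-bot.
16. Engineer goes back to the storage bay alone.
17. Engineer goes to the lab module with the weld-bot.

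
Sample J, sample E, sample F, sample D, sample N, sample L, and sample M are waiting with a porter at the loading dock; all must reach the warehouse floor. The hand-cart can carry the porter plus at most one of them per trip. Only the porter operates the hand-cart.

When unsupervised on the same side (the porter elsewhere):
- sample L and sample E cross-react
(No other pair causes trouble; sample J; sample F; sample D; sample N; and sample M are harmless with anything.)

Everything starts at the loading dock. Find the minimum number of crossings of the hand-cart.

Counting alone: the porter can take at most 1 across per trip to the warehouse floor, so moving all 7 needs at least 7 loaded trips out, with a return between consecutive ones — at least 13 crossings.
The plan below uses exactly 13 crossings, so it is optimal:
1. Porter goes to the warehouse floor with sample E.  [the loading dock: sample D, sample F, sample J, sample L, sample M, sample N | the warehouse floor: sample E]
2. Porter goes back to the loading dock alone.  [the loading dock: sample D, sample F, sample J, sample L, sample M, sample N | the warehouse floor: sample E]
3. Porter goes to the warehouse floor with sample J.  [the loading dock: sample D, sample F, sample L, sample M, sample N | the warehouse floor: sample E, sample J]
4. Porter goes back to the loading dock alone.  [the loading dock: sample D, sample F, sample L, sample M, sample N | the warehouse floor: sample E, sample J]
5. Porter goes to the warehouse floor with sample F.  [the loading dock: sample D, sample L, sample M, sample N | the warehouse floor: sample E, sample F, sample J]
6. Porter goes back to the loading dock alone.  [the loading dock: sample D, sample L, sample M, sample N | the warehouse floor: sample E, sample F, sample J]
7. Porter goes to the warehouse floor with sample D.  [the loading dock: sample L, sample M, sample N | the warehouse floor: sample D, sample E, sample F, sample J]
8. Porter goes back to the loading dock alone.  [the loading dock: sample L, sample M, sample N | the warehouse floor: sample D, sample E, sample F, sample J]
9. Porter goes to the warehouse floor with sample N.  [the loading dock: sample L, sample M | the warehouse floor: sample D, sample E, sample F, sample J, sample N]
10. Porter goes back to the loading dock alone.  [the loading dock: sample L, sample M | the warehouse floor: sample D, sample E, sample F, sample J, sample N]
11. Porter goes to the warehouse floor with sample M.  [the loading dock: sample L | the warehouse floor: sample D, sample E, sample F, sample J, sample M, sample N]
12. Porter goes back to the loading dock alone.  [the loading dock: sample L | the warehouse floor: sample D, sample E, sample F, sample J, sample M, sample N]
13. Porter goes to the warehouse floor with sample L.  [the loading dock: — | the warehouse floor: sample D, sample E, sample F, sample J, sample L, sample M, sample N]

13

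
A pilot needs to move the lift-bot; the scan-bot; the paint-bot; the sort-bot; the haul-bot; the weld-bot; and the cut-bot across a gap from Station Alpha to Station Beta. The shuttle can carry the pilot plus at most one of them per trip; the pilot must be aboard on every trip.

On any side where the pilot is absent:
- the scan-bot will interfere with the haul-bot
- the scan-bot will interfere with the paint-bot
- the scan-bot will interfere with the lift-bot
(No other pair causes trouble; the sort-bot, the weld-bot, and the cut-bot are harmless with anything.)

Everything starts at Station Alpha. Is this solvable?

Following every safe sequence of crossings from the start, the most of the 7 that can be at Station Beta as the shuttle arrives there on crossings 1, 3, 5, 7, 9 is 1, 2, 3, 4, 5 respectively; the best ever achieved is 5 of 7.
From crossing 11 on, no configuration arises that was not already reachable earlier: only 72 distinct safe configurations (who is on which side, and where the shuttle is) can ever be reached, none of them has everyone across, and every continuation just revisits them. So no valid plan exists.

No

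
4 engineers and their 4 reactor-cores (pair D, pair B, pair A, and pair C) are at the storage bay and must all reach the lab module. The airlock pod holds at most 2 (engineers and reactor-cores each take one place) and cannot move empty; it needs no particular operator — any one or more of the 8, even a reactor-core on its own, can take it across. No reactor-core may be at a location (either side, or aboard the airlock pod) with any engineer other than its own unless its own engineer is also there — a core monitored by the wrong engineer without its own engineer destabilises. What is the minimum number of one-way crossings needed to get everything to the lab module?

impossible

Following every safe sequence of crossings from the start, the most of the 8 that can be at the lab module as the airlock pod arrives there on crossings 1, 3, 5 is 2, 3, 4 respectively; the best ever achieved is 4 of 8.
From crossing 7 on, no configuration arises that was not already reachable earlier: only 44 distinct safe configurations (who is on which side, and where the airlock pod is) can ever be reached, none of them has everyone across, and every continuation just revisits them. So no valid plan exists.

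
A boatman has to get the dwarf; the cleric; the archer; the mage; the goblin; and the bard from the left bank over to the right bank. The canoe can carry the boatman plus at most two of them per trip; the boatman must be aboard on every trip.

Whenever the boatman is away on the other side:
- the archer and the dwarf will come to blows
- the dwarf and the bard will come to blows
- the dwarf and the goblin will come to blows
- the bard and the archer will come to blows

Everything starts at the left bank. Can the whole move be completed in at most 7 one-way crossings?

No

Counting alone: the boatman can take at most 2 across per trip to the right bank, so moving all 6 needs at least 3 loaded trips out, with a return between consecutive ones — at least 5 crossings.
The safety rule pushes this higher. Following every safe sequence of crossings, the most of the 6 that can be at the right bank as the canoe arrives there on crossings 5, 7 is 4, 5 respectively — never all 6.
So the move cannot be finished within 7 crossings. (The shortest complete plan takes 9:)
1. Boatman goes to the right bank with the archer and the dwarf.  [the left bank: the bard, the cleric, the goblin, the mage | the right bank: the archer, the dwarf]
2. Boatman goes back to the left bank with the dwarf.  [the left bank: the bard, the cleric, the dwarf, the goblin, the mage | the right bank: the archer]
3. Boatman goes to the right bank with the cleric and the dwarf.  [the left bank: the bard, the goblin, the mage | the right bank: the archer, the cleric, the dwarf]
4. Boatman goes back to the left bank with the dwarf.  [the left bank: the bard, the dwarf, the goblin, the mage | the right bank: the archer, the cleric]
5. Boatman goes to the right bank with the dwarf and the mage.  [the left bank: the bard, the goblin | the right bank: the archer, the cleric, the dwarf, the mage]
6. Boatman goes back to the left bank with the dwarf.  [the left bank: the bard, the dwarf, the goblin | the right bank: the archer, the cleric, the mage]
7. Boatman goes to the right bank with the dwarf and the goblin.  [the left bank: the bard | the right bank: the archer, the cleric, the dwarf, the goblin, the mage]
8. Boatman goes back to the left bank with the dwarf.  [the left bank: the bard, the dwarf | the right bank: the archer, the cleric, the goblin, the mage]
9. Boatman goes to the right bank with the bard and the dwarf.  [the left bank: — | the right bank: the archer, the bard, the cleric, the dwarf, the goblin, the mage]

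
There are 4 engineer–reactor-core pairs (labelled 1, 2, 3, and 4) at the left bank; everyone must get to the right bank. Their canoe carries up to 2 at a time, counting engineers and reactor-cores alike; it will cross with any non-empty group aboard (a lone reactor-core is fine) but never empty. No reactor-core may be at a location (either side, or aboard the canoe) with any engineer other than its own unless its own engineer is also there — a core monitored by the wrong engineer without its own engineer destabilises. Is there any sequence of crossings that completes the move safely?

Following every safe sequence of crossings from the start, the most of the 8 that can be at the right bank as the canoe arrives there on crossings 1, 3, 5 is 2, 3, 4 respectively; the best ever achieved is 4 of 8.
From crossing 7 on, no configuration arises that was not already reachable earlier: only 44 distinct safe configurations (who is on which side, and where the canoe is) can ever be reached, none of them has everyone across, and every continuation just revisits them. So no valid plan exists.

No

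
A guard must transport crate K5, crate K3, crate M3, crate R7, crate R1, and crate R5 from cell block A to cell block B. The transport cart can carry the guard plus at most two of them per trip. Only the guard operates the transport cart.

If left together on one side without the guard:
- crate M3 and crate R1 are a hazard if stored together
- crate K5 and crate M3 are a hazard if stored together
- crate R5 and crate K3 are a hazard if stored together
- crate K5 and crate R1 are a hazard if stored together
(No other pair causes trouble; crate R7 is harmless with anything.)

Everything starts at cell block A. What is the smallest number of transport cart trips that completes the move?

impossible

Whatever the first load, the items left behind include a forbidden pair without the guard. No opening move is safe, so no plan exists.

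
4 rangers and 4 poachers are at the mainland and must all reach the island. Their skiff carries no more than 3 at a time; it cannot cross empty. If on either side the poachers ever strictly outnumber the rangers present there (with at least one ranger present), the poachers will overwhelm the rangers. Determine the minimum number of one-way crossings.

Counting alone: each trip to the island takes at most 3 across and each return brings at least 1 back, so after t trips out (and t−1 returns) at most 3t − (t−1) of the 8 are across; that first reaches 8 at t = 4, so at least 7 crossings are needed.
The safety rule pushes this higher. Following every safe sequence of crossings, the most of the 8 that can be at the island as the skiff arrives there on crossing 7 is 7 — never all 8.
So no plan with fewer than 9 crossings exists, and this one achieves 9:
1. 2 poachers → the island.  (the mainland: 4R 2P; the island: 0R 2P)
2. 1 poacher ← the mainland.  (the mainland: 4R 3P; the island: 0R 1P)
3. 3 poachers → the island.  (the mainland: 4R 0P; the island: 0R 4P)
4. 1 poacher ← the mainland.  (the mainland: 4R 1P; the island: 0R 3P)
5. 3 rangers → the island.  (the mainland: 1R 1P; the island: 3R 3P)
6. 1 ranger and 1 poacher ← the mainland.  (the mainland: 2R 2P; the island: 2R 2P)
7. 2 rangers → the island.  (the mainland: 0R 2P; the island: 4R 2P)
8. 1 poacher ← the mainland.  (the mainland: 0R 3P; the island: 4R 1P)
9. 3 poachers → the island.  (the mainland: 0R 0P; the island: 4R 4P)

9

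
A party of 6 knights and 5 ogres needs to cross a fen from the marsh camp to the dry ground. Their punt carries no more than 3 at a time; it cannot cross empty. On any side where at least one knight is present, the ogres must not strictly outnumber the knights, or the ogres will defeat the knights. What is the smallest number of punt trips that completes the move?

9

Counting alone: each trip to the dry ground takes at most 3 across and each return brings at least 1 back, so after t trips out (and t−1 returns) at most 3t − (t−1) of the 11 are across; that first reaches 11 at t = 5, so at least 9 crossings are needed.
The plan below uses exactly 9 crossings, so it is optimal:
1. 3 ogres → the dry ground.  (the marsh camp: 6K 2O; the dry ground: 0K 3O)
2. 1 ogre ← the marsh camp.  (the marsh camp: 6K 3O; the dry ground: 0K 2O)
3. 3 knights → the dry ground.  (the marsh camp: 3K 3O; the dry ground: 3K 2O)
4. 1 knight ← the marsh camp.  (the marsh camp: 4K 3O; the dry ground: 2K 2O)
5. 2 knights and 1 ogre → the dry ground.  (the marsh camp: 2K 2O; the dry ground: 4K 3O)
6. 1 knight ← the marsh camp.  (the marsh camp: 3K 2O; the dry ground: 3K 3O)
7. 2 knights and 1 ogre → the dry ground.  (the marsh camp: 1K 1O; the dry ground: 5K 4O)
8. 1 knight ← the marsh camp.  (the marsh camp: 2K 1O; the dry ground: 4K 4O)
9. 2 knights and 1 ogre → the dry ground.  (the marsh camp: 0K 0O; the dry ground: 6K 5O)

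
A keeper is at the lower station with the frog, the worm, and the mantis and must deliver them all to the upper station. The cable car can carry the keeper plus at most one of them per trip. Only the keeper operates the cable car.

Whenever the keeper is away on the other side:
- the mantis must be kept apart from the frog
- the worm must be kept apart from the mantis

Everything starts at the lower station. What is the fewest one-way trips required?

7

Counting alone: the keeper can take at most 1 across per trip to the upper station, so moving all 3 needs at least 3 loaded trips out, with a return between consecutive ones — at least 5 crossings.
The safety rule pushes this higher. Following every safe sequence of crossings, the most of the 3 that can be at the upper station as the cable car arrives there on crossing 5 is 2 — never all 3.
So no plan with fewer than 7 crossings exists, and this one achieves 7:
1. Keeper goes to the upper station with the mantis.
2. Keeper goes back to the lower station alone.
3. Keeper goes to the upper station with the frog.
4. Keeper goes back to the lower station with the mantis.
5. Keeper goes to the upper station with the worm.
6. Keeper goes back to the lower station alone.
7. Keeper goes to the upper station with the mantis.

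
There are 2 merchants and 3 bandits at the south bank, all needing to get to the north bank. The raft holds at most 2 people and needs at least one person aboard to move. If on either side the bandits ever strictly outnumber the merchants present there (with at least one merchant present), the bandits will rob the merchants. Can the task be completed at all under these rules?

The bandits already outnumber the merchants at the south bank before anyone moves, so the starting position itself is disallowed.

No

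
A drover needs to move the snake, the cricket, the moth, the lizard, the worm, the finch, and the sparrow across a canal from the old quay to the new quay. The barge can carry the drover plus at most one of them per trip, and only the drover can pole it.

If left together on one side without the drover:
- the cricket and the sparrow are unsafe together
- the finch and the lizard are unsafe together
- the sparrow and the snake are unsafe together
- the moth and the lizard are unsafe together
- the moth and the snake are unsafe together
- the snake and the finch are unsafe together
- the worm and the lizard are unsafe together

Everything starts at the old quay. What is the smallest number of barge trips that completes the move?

impossible

Whatever the first load, the items left behind include a forbidden pair without the drover. No opening move is safe, so no plan exists.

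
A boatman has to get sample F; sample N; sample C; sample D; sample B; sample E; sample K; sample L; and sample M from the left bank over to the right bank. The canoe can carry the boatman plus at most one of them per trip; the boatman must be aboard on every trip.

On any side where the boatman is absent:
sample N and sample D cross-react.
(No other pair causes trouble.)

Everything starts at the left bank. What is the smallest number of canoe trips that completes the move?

Counting alone: the boatman can take at most 1 across per trip to the right bank, so moving all 9 needs at least 9 loaded trips out, with a return between consecutive ones — at least 17 crossings.
The plan below uses exactly 17 crossings, so it is optimal:
1. Boatman goes to the right bank with sample N.  [the left bank: sample B, sample C, sample D, sample E, sample F, sample K, sample L, sample M | the right bank: sample N]
2. Boatman goes back to the left bank alone.  [the left bank: sample B, sample C, sample D, sample E, sample F, sample K, sample L, sample M | the right bank: sample N]
3. Boatman goes to the right bank with sample F.  [the left bank: sample B, sample C, sample D, sample E, sample K, sample L, sample M | the right bank: sample F, sample N]
4. Boatman goes back to the left bank alone.  [the left bank: sample B, sample C, sample D, sample E, sample K, sample L, sample M | the right bank: sample F, sample N]
5. Boatman goes to the right bank with sample C.  [the left bank: sample B, sample D, sample E, sample K, sample L, sample M | the right bank: sample C, sample F, sample N]
6. Boatman goes back to the left bank alone.  [the left bank: sample B, sample D, sample E, sample K, sample L, sample M | the right bank: sample C, sample F, sample N]
7. Boatman goes to the right bank with sample B.  [the left bank: sample D, sample E, sample K, sample L, sample M | the right bank: sample B, sample C, sample F, sample N]
8. Boatman goes back to the left bank alone.  [the left bank: sample D, sample E, sample K, sample L, sample M | the right bank: sample B, sample C, sample F, sample N]
9. Boatman goes to the right bank with sample E.  [the left bank: sample D, sample K, sample L, sample M | the right bank: sample B, sample C, sample E, sample F, sample N]
10. Boatman goes back to the left bank alone.  [the left bank: sample D, sample K, sample L, sample M | the right bank: sample B, sample C, sample E, sample F, sample N]
11. Boatman goes to the right bank with sample K.  [the left bank: sample D, sample L, sample M | the right bank: sample B, sample C, sample E, sample F, sample K, sample N]
12. Boatman goes back to the left bank alone.  [the left bank: sample D, sample L, sample M | the right bank: sample B, sample C, sample E, sample F, sample K, sample N]
13. Boatman goes to the right bank with sample L.  [the left bank: sample D, sample M | the right bank: sample B, sample C, sample E, sample F, sample K, sample L, sample N]
14. Boatman goes back to the left bank alone.  [the left bank: sample D, sample M | the right bank: sample B, sample C, sample E, sample F, sample K, sample L, sample N]
15. Boatman goes to the right bank with sample M.  [the left bank: sample D | the right bank: sample B, sample C, sample E, sample F, sample K, sample L, sample M, sample N]
16. Boatman goes back to the left bank alone.  [the left bank: sample D | the right bank: sample B, sample C, sample E, sample F, sample K, sample L, sample M, sample N]
17. Boatman goes to the right bank with sample D.  [the left bank: — | the right bank: sample B, sample C, sample D, sample E, sample F, sample K, sample L, sample M, sample N]

17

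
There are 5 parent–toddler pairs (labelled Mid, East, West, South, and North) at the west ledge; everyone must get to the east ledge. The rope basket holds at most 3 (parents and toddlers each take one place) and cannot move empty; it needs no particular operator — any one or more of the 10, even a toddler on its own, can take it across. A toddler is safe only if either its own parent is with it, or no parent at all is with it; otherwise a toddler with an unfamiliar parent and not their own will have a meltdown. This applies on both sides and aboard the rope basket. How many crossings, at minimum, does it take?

11

Counting alone: each trip to the east ledge takes at most 3 across and each return brings at least 1 back, so after t trips out (and t−1 returns) at most 3t − (t−1) of the 10 are across; that first reaches 10 at t = 5, so at least 9 crossings are needed.
The safety rule pushes this higher. Following every safe sequence of crossings, the most of the 10 that can be at the east ledge as the rope basket arrives there on crossing 9 is 9 — never all 10.
So no plan with fewer than 11 crossings exists, and this one achieves 11:
1. parent Mid and toddler Mid cross → the east ledge.
2. parent Mid crosses ← the west ledge.
3. toddler East, toddler South, and toddler West cross → the east ledge.
4. toddler Mid crosses ← the west ledge.
5. parent East, parent South, and parent West cross → the east ledge.
6. parent East and toddler East cross ← the west ledge.
7. parent East, parent Mid, and parent North cross → the east ledge.
8. toddler West crosses ← the west ledge.
9. toddler East and toddler Mid cross → the east ledge.
10. toddler Mid crosses ← the west ledge.
11. toddler Mid, toddler North, and toddler West cross → the east ledge.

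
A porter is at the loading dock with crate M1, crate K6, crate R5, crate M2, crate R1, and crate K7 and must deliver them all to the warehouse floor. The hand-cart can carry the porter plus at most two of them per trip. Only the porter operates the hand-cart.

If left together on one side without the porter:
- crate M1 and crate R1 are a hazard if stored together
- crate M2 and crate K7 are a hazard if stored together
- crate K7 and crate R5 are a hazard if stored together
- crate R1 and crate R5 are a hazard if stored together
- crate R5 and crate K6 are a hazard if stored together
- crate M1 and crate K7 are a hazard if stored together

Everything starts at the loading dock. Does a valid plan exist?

No

Whatever the first load, the items left behind include a forbidden pair without the porter. No opening move is safe, so no plan exists.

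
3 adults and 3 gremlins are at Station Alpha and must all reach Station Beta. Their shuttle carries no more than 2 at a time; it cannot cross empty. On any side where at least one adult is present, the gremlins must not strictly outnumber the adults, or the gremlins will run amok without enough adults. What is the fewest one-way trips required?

11

Counting alone: each trip to Station Beta takes at most 2 across and each return brings at least 1 back, so after t trips out (and t−1 returns) at most 2t − (t−1) of the 6 are across; that first reaches 6 at t = 5, so at least 9 crossings are needed.
The safety rule pushes this higher. Following every safe sequence of crossings, the most of the 6 that can be at Station Beta as the shuttle arrives there on crossing 9 is 5 — never all 6.
So no plan with fewer than 11 crossings exists, and this one achieves 11:
1. 2 gremlins → Station Beta.  (Station Alpha: 3A 1G; Station Beta: 0A 2G)
2. 1 gremlin ← Station Alpha.  (Station Alpha: 3A 2G; Station Beta: 0A 1G)
3. 2 gremlins → Station Beta.  (Station Alpha: 3A 0G; Station Beta: 0A 3G)
4. 1 gremlin ← Station Alpha.  (Station Alpha: 3A 1G; Station Beta: 0A 2G)
5. 2 adults → Station Beta.  (Station Alpha: 1A 1G; Station Beta: 2A 2G)
6. 1 adult and 1 gremlin ← Station Alpha.  (Station Alpha: 2A 2G; Station Beta: 1A 1G)
7. 2 adults → Station Beta.  (Station Alpha: 0A 2G; Station Beta: 3A 1G)
8. 1 gremlin ← Station Alpha.  (Station Alpha: 0A 3G; Station Beta: 3A 0G)
9. 2 gremlins → Station Beta.  (Station Alpha: 0A 1G; Station Beta: 3A 2G)
10. 1 gremlin ← Station Alpha.  (Station Alpha: 0A 2G; Station Beta: 3A 1G)
11. 2 gremlins → Station Beta.  (Station Alpha: 0A 0G; Station Beta: 3A 3G)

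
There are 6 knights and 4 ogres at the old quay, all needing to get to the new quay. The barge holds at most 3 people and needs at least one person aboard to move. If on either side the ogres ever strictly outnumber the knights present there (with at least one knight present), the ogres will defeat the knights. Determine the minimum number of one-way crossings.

Counting alone: each trip to the new quay takes at most 3 across and each return brings at least 1 back, so after t trips out (and t−1 returns) at most 3t − (t−1) of the 10 are across; that first reaches 10 at t = 5, so at least 9 crossings are needed.
The plan below uses exactly 9 crossings, so it is optimal:
1. 2 ogres → the new quay.  (the old quay: 6K 2O; the new quay: 0K 2O)
2. 1 ogre ← the old quay.  (the old quay: 6K 3O; the new quay: 0K 1O)
3. 3 ogres → the new quay.  (the old quay: 6K 0O; the new quay: 0K 4O)
4. 1 ogre ← the old quay.  (the old quay: 6K 1O; the new quay: 0K 3O)
5. 3 knights → the new quay.  (the old quay: 3K 1O; the new quay: 3K 3O)
6. 1 ogre ← the old quay.  (the old quay: 3K 2O; the new quay: 3K 2O)
7. 1 knight and 2 ogres → the new quay.  (the old quay: 2K 0O; the new quay: 4K 4O)
8. 1 ogre ← the old quay.  (the old quay: 2K 1O; the new quay: 4K 3O)
9. 2 knights and 1 ogre → the new quay.  (the old quay: 0K 0O; the new quay: 6K 4O)

9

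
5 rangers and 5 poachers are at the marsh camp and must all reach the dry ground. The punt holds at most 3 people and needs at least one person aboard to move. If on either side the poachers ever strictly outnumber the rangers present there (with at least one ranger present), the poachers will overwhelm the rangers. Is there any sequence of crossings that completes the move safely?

1. 2 poachers → the dry ground.  (the marsh camp: 5R 3P; the dry ground: 0R 2P)
2. 1 poacher ← the marsh camp.  (the marsh camp: 5R 4P; the dry ground: 0R 1P)
3. 3 poachers → the dry ground.  (the marsh camp: 5R 1P; the dry ground: 0R 4P)
4. 1 poacher ← the marsh camp.  (the marsh camp: 5R 2P; the dry ground: 0R 3P)
5. 3 rangers → the dry ground.  (the marsh camp: 2R 2P; the dry ground: 3R 3P)
6. 1 ranger and 1 poacher ← the marsh camp.  (the marsh camp: 3R 3P; the dry ground: 2R 2P)
7. 3 rangers → the dry ground.  (the marsh camp: 0R 3P; the dry ground: 5R 2P)
8. 1 poacher ← the marsh camp.  (the marsh camp: 0R 4P; the dry ground: 5R 1P)
9. 2 poachers → the dry ground.  (the marsh camp: 0R 2P; the dry ground: 5R 3P)
10. 1 poacher ← the marsh camp.  (the marsh camp: 0R 3P; the dry ground: 5R 2P)
11. 3 poachers → the dry ground.  (the marsh camp: 0R 0P; the dry ground: 5R 5P)

Yes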